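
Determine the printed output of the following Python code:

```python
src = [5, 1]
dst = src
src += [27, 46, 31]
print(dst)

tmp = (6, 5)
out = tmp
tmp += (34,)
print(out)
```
[5, 1, 27, 46, 31]
(6, 5)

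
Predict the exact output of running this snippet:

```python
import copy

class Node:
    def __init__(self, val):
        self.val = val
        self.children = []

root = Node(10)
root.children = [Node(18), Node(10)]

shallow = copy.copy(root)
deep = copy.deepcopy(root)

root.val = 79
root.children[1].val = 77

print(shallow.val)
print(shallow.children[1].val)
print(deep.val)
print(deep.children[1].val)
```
10
77
10
10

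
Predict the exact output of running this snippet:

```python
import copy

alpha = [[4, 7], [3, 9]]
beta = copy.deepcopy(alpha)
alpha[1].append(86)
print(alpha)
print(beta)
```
[[4, 7], [3, 9, 86]]
[[4, 7], [3, 9]]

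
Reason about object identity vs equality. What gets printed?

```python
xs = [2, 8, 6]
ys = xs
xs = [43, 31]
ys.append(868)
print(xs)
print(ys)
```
[43, 31]
[2, 8, 6, 868]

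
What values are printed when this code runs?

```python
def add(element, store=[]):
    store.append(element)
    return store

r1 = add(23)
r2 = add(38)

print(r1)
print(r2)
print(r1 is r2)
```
[23, 38]
[23, 38]
True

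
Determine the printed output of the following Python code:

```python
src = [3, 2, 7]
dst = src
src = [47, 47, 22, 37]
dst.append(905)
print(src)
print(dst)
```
[47, 47, 22, 37]
[3, 2, 7, 905]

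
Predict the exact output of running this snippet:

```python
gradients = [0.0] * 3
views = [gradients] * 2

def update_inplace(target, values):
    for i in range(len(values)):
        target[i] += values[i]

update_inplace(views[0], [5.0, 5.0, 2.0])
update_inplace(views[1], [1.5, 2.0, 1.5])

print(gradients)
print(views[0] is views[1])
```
[6.5, 7.0, 3.5]
True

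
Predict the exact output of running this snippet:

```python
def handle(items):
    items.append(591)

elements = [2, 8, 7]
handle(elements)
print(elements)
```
[2, 8, 7, 591]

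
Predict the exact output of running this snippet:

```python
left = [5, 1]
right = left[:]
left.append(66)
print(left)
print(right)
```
[5, 1, 66]
[5, 1]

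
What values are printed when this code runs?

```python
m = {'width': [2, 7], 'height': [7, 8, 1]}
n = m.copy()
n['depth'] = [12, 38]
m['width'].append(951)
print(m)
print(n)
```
{'width': [2, 7, 951], 'height': [7, 8, 1]}
{'width': [2, 7, 951], 'height': [7, 8, 1], 'depth': [12, 38]}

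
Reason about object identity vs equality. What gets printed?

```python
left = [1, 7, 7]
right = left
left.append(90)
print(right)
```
[1, 7, 7, 90]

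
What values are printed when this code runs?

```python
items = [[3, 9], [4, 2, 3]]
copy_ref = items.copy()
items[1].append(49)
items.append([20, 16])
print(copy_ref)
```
[[3, 9], [4, 2, 3, 49]]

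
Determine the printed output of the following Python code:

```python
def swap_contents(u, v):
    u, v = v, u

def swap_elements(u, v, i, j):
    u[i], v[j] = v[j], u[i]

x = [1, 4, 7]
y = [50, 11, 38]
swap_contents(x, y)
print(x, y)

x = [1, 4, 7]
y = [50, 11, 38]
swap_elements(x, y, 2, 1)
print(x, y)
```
[1, 4, 7] [50, 11, 38]
[1, 4, 11] [50, 7, 38]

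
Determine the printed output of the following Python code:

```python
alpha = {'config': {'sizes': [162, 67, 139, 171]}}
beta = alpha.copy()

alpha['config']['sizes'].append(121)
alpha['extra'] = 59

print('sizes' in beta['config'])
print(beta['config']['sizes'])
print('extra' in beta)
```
True
[162, 67, 139, 171, 121]
False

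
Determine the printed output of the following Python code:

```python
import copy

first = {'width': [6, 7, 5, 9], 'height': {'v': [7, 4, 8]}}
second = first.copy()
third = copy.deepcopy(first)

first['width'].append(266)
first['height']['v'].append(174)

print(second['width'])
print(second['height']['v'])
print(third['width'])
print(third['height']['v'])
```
[6, 7, 5, 9, 266]
[7, 4, 8, 174]
[6, 7, 5, 9]
[7, 4, 8]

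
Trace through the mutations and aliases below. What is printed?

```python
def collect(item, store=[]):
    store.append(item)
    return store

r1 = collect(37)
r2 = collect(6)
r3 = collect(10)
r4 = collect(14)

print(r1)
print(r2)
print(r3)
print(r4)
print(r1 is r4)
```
[37, 6, 10, 14]
[37, 6, 10, 14]
[37, 6, 10, 14]
[37, 6, 10, 14]
True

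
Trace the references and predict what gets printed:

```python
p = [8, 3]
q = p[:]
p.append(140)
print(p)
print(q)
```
[8, 3, 140]
[8, 3]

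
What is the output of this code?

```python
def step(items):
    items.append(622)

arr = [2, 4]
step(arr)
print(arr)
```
[2, 4, 622]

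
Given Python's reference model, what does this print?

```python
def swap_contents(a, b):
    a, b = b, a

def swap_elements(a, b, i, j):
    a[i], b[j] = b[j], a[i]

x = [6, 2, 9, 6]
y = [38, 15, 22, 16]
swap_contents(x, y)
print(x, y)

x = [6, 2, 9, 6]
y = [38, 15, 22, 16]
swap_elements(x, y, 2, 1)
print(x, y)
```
[6, 2, 9, 6] [38, 15, 22, 16]
[6, 2, 15, 6] [38, 9, 22, 16]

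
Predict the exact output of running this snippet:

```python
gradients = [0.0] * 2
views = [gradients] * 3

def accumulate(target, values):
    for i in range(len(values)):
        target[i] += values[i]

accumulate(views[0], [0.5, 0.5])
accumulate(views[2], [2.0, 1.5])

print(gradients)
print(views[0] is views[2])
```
[2.5, 2.0]
True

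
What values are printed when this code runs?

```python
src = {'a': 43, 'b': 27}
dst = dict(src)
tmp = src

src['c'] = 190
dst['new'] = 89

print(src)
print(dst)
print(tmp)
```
{'a': 43, 'b': 27, 'c': 190}
{'a': 43, 'b': 27, 'new': 89}
{'a': 43, 'b': 27, 'c': 190}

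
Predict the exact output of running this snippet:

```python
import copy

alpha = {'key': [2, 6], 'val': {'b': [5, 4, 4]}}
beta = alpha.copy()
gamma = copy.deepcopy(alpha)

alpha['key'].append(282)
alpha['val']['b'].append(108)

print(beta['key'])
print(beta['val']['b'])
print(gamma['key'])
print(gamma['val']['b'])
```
[2, 6, 282]
[5, 4, 4, 108]
[2, 6]
[5, 4, 4]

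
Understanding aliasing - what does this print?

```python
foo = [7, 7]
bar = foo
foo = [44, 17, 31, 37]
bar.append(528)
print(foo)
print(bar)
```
[44, 17, 31, 37]
[7, 7, 528]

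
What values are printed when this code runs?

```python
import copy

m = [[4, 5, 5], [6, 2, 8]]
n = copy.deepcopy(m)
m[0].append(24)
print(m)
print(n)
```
[[4, 5, 5, 24], [6, 2, 8]]
[[4, 5, 5], [6, 2, 8]]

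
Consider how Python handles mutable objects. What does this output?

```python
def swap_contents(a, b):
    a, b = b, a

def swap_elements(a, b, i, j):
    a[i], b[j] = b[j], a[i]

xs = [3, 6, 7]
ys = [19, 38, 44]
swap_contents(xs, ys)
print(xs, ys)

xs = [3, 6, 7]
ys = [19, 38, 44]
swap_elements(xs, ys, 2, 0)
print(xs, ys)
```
[3, 6, 7] [19, 38, 44]
[3, 6, 19] [7, 38, 44]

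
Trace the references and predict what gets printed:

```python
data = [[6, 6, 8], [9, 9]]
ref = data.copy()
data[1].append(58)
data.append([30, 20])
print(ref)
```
[[6, 6, 8], [9, 9, 58]]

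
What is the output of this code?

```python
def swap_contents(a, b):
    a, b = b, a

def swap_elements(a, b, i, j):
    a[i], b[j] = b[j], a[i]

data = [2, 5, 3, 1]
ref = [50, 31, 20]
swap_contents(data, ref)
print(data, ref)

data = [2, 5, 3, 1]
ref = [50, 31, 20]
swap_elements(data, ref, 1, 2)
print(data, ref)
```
[2, 5, 3, 1] [50, 31, 20]
[2, 20, 3, 1] [50, 31, 5]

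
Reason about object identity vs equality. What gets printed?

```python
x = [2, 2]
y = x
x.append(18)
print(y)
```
[2, 2, 18]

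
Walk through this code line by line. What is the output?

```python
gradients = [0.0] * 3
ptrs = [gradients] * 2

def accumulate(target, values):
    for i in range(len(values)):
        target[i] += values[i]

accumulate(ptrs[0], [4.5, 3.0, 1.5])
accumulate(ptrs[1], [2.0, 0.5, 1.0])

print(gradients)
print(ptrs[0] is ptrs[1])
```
[6.5, 3.5, 2.5]
True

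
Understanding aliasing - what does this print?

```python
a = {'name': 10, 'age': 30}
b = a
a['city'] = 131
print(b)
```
{'name': 10, 'age': 30, 'city': 131}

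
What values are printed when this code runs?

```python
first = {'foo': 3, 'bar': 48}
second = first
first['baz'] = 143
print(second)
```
{'foo': 3, 'bar': 48, 'baz': 143}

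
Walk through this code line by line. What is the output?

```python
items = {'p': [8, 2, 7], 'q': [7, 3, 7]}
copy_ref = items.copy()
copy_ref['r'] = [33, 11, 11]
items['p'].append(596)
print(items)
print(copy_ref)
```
{'p': [8, 2, 7, 596], 'q': [7, 3, 7]}
{'p': [8, 2, 7, 596], 'q': [7, 3, 7], 'r': [33, 11, 11]}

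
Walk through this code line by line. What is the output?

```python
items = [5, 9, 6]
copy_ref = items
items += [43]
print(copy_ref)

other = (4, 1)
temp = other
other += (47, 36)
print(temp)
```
[5, 9, 6, 43]
(4, 1)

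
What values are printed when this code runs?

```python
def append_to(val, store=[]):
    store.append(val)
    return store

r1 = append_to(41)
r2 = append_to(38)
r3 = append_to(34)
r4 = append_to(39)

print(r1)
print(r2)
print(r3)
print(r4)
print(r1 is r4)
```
[41, 38, 34, 39]
[41, 38, 34, 39]
[41, 38, 34, 39]
[41, 38, 34, 39]
True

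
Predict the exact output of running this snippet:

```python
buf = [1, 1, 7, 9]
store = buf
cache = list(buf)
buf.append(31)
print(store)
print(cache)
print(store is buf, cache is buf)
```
[1, 1, 7, 9, 31]
[1, 1, 7, 9]
True False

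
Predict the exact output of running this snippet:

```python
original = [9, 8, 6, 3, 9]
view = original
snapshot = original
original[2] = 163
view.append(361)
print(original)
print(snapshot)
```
[9, 8, 163, 3, 9, 361]
[9, 8, 163, 3, 9, 361]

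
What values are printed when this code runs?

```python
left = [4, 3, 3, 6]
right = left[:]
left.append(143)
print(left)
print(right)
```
[4, 3, 3, 6, 143]
[4, 3, 3, 6]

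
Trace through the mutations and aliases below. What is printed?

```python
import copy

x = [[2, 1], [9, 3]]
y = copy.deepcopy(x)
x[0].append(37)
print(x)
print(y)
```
[[2, 1, 37], [9, 3]]
[[2, 1], [9, 3]]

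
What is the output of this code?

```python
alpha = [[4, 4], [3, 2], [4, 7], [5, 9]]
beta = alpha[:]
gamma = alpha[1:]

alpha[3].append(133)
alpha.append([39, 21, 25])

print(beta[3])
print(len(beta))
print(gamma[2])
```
[5, 9, 133]
4
[5, 9, 133]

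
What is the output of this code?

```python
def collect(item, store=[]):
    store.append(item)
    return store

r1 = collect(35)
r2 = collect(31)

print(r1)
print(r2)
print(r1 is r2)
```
[35, 31]
[35, 31]
True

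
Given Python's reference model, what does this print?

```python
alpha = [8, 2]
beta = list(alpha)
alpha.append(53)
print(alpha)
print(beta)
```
[8, 2, 53]
[8, 2]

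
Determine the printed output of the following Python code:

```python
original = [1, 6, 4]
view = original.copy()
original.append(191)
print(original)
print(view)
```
[1, 6, 4, 191]
[1, 6, 4]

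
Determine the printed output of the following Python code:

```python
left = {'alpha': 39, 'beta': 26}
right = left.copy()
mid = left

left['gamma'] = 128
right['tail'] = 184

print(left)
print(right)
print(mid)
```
{'alpha': 39, 'beta': 26, 'gamma': 128}
{'alpha': 39, 'beta': 26, 'tail': 184}
{'alpha': 39, 'beta': 26, 'gamma': 128}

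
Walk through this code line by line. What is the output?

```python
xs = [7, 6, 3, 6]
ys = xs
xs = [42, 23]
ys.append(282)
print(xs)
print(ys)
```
[42, 23]
[7, 6, 3, 6, 282]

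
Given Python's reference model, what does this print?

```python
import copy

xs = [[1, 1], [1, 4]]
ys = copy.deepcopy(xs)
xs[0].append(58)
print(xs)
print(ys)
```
[[1, 1, 58], [1, 4]]
[[1, 1], [1, 4]]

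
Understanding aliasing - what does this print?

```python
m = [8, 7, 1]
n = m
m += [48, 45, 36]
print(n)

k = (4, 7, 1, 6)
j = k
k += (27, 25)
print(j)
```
[8, 7, 1, 48, 45, 36]
(4, 7, 1, 6)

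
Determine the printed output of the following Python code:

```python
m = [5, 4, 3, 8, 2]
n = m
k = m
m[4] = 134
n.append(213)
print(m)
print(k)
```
[5, 4, 3, 8, 134, 213]
[5, 4, 3, 8, 134, 213]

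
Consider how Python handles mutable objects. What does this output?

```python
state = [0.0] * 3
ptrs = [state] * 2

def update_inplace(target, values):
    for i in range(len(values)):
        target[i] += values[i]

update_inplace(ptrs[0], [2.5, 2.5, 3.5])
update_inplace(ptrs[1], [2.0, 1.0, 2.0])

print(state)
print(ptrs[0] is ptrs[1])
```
[4.5, 3.5, 5.5]
True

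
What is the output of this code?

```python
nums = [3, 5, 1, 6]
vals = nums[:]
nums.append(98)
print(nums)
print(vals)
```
[3, 5, 1, 6, 98]
[3, 5, 1, 6]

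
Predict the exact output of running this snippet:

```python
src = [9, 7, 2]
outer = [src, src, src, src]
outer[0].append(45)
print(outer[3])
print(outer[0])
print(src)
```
[9, 7, 2, 45]
[9, 7, 2, 45]
[9, 7, 2, 45]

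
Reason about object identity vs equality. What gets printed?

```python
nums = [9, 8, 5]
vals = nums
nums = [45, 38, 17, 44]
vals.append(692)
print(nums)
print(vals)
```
[45, 38, 17, 44]
[9, 8, 5, 692]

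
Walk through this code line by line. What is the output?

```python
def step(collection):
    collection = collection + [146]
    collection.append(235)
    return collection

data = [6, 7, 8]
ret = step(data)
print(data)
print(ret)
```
[6, 7, 8]
[6, 7, 8, 146, 235]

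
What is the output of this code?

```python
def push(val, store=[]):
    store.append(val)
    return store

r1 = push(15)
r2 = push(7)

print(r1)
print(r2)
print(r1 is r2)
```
[15, 7]
[15, 7]
True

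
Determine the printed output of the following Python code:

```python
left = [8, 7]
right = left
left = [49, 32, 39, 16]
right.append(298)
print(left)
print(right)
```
[49, 32, 39, 16]
[8, 7, 298]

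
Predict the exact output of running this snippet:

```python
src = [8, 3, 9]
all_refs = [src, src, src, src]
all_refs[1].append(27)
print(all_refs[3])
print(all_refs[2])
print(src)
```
[8, 3, 9, 27]
[8, 3, 9, 27]
[8, 3, 9, 27]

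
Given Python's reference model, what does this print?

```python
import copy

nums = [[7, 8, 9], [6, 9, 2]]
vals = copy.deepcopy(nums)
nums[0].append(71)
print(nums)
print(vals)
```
[[7, 8, 9, 71], [6, 9, 2]]
[[7, 8, 9], [6, 9, 2]]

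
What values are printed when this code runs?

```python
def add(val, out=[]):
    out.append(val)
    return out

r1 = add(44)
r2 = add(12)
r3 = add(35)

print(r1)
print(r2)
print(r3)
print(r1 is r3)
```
[44, 12, 35]
[44, 12, 35]
[44, 12, 35]
True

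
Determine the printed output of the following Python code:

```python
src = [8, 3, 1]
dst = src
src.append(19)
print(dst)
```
[8, 3, 1, 19]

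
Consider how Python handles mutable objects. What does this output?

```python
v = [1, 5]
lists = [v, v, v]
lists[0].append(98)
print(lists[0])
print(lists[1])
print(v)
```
[1, 5, 98]
[1, 5, 98]
[1, 5, 98]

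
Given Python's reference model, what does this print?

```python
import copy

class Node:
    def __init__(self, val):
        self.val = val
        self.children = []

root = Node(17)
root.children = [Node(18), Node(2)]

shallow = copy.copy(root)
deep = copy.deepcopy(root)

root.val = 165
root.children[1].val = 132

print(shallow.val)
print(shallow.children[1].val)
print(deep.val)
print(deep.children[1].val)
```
17
132
17
2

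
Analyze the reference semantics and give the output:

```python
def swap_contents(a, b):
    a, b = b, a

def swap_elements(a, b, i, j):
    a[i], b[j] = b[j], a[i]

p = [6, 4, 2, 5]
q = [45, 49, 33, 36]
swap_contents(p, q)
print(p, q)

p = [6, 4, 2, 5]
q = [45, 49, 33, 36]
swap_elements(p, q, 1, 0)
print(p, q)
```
[6, 4, 2, 5] [45, 49, 33, 36]
[6, 45, 2, 5] [4, 49, 33, 36]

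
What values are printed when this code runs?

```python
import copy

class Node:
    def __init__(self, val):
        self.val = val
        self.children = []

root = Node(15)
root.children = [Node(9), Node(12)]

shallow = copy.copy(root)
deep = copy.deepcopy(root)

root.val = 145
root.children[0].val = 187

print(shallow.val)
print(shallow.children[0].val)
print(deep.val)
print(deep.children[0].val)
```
15
187
15
9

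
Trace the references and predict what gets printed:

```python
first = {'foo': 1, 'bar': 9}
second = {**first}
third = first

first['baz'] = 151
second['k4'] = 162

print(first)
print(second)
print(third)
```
{'foo': 1, 'bar': 9, 'baz': 151}
{'foo': 1, 'bar': 9, 'k4': 162}
{'foo': 1, 'bar': 9, 'baz': 151}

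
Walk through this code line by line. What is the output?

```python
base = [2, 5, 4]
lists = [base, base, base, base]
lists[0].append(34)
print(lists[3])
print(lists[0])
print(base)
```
[2, 5, 4, 34]
[2, 5, 4, 34]
[2, 5, 4, 34]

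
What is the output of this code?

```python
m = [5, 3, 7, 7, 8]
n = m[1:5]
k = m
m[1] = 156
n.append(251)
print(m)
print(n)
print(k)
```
[5, 156, 7, 7, 8]
[3, 7, 7, 8, 251]
[5, 156, 7, 7, 8]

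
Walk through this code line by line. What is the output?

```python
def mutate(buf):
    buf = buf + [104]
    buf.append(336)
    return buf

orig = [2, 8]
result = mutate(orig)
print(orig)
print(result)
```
[2, 8]
[2, 8, 104, 336]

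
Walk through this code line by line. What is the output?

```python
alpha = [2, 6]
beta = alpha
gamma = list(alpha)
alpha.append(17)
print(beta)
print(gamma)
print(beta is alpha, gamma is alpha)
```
[2, 6, 17]
[2, 6]
True False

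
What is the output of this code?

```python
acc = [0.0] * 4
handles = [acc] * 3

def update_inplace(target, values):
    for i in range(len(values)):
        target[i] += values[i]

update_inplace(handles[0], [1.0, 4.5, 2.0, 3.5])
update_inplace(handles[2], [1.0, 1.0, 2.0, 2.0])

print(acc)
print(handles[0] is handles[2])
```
[2.0, 5.5, 4.0, 5.5]
True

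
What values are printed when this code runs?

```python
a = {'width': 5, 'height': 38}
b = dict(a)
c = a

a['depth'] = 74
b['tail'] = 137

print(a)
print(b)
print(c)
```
{'width': 5, 'height': 38, 'depth': 74}
{'width': 5, 'height': 38, 'tail': 137}
{'width': 5, 'height': 38, 'depth': 74}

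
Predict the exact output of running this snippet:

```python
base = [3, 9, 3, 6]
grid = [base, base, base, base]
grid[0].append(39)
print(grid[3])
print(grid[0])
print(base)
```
[3, 9, 3, 6, 39]
[3, 9, 3, 6, 39]
[3, 9, 3, 6, 39]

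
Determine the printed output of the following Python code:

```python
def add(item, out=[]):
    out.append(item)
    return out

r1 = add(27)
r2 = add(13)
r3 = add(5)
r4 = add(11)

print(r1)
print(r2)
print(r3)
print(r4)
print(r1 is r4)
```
[27, 13, 5, 11]
[27, 13, 5, 11]
[27, 13, 5, 11]
[27, 13, 5, 11]
True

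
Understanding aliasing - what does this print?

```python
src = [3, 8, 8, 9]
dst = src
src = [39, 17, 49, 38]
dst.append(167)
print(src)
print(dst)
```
[39, 17, 49, 38]
[3, 8, 8, 9, 167]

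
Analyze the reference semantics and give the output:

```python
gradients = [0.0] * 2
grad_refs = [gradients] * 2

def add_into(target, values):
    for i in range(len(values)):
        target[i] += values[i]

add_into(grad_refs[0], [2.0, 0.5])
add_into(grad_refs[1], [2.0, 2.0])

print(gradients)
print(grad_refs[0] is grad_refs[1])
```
[4.0, 2.5]
True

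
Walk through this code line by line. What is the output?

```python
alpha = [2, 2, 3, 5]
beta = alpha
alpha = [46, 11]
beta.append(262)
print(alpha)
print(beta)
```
[46, 11]
[2, 2, 3, 5, 262]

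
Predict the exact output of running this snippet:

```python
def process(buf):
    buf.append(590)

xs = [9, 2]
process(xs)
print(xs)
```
[9, 2, 590]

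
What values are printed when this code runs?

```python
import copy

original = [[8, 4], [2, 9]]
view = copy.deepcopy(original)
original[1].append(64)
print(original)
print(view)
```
[[8, 4], [2, 9, 64]]
[[8, 4], [2, 9]]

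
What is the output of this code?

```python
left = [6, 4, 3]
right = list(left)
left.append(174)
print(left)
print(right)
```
[6, 4, 3, 174]
[6, 4, 3]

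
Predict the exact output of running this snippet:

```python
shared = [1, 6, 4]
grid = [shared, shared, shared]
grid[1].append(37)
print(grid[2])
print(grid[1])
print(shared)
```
[1, 6, 4, 37]
[1, 6, 4, 37]
[1, 6, 4, 37]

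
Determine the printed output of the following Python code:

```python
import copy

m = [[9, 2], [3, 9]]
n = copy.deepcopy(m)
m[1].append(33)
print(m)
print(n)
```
[[9, 2], [3, 9, 33]]
[[9, 2], [3, 9]]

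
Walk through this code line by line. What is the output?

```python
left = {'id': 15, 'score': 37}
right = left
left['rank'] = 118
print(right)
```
{'id': 15, 'score': 37, 'rank': 118}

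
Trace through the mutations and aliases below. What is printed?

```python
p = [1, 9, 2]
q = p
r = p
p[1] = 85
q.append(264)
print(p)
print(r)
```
[1, 85, 2, 264]
[1, 85, 2, 264]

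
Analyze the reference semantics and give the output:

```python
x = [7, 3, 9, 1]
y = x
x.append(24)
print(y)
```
[7, 3, 9, 1, 24]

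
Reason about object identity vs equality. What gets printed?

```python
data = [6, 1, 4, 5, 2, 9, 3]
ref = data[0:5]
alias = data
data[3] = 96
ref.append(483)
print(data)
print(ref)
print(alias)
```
[6, 1, 4, 96, 2, 9, 3]
[6, 1, 4, 5, 2, 483]
[6, 1, 4, 96, 2, 9, 3]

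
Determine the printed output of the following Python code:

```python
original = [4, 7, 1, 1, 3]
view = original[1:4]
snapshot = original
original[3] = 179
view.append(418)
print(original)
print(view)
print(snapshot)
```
[4, 7, 1, 179, 3]
[7, 1, 1, 418]
[4, 7, 1, 179, 3]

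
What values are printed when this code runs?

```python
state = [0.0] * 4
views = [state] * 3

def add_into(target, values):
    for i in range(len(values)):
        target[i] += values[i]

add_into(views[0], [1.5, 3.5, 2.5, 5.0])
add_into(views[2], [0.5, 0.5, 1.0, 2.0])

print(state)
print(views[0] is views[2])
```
[2.0, 4.0, 3.5, 7.0]
True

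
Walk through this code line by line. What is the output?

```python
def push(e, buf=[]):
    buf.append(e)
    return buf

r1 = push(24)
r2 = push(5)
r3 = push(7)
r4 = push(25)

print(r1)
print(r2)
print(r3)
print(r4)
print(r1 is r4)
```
[24, 5, 7, 25]
[24, 5, 7, 25]
[24, 5, 7, 25]
[24, 5, 7, 25]
True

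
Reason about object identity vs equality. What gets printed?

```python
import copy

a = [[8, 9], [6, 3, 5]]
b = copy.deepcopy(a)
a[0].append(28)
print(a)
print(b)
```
[[8, 9, 28], [6, 3, 5]]
[[8, 9], [6, 3, 5]]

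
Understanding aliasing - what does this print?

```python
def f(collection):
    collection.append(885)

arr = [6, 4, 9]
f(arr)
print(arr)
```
[6, 4, 9, 885]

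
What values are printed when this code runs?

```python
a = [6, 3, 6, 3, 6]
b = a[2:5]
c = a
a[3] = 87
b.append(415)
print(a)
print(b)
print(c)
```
[6, 3, 6, 87, 6]
[6, 3, 6, 415]
[6, 3, 6, 87, 6]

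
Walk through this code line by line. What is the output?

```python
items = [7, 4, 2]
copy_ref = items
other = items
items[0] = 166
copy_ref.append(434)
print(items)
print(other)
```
[166, 4, 2, 434]
[166, 4, 2, 434]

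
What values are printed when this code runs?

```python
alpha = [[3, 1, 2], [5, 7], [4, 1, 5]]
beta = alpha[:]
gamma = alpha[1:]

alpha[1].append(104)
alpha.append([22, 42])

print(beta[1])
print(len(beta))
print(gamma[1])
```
[5, 7, 104]
3
[4, 1, 5]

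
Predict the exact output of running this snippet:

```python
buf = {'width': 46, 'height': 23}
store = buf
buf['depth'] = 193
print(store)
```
{'width': 46, 'height': 23, 'depth': 193}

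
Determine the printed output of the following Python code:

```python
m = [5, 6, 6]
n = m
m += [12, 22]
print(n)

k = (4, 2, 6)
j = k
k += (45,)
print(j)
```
[5, 6, 6, 12, 22]
(4, 2, 6)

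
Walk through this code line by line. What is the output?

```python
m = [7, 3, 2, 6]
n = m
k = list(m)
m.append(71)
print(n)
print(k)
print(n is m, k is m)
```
[7, 3, 2, 6, 71]
[7, 3, 2, 6]
True False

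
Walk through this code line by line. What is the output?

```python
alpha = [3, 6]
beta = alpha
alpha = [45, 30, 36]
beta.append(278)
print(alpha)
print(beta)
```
[45, 30, 36]
[3, 6, 278]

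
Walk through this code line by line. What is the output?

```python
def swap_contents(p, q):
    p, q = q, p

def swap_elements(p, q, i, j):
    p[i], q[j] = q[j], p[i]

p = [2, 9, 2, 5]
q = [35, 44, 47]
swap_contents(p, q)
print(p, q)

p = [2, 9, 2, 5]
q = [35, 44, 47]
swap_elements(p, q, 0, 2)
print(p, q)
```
[2, 9, 2, 5] [35, 44, 47]
[47, 9, 2, 5] [35, 44, 2]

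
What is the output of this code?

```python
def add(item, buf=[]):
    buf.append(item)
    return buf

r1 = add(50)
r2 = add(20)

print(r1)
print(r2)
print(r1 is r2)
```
[50, 20]
[50, 20]
True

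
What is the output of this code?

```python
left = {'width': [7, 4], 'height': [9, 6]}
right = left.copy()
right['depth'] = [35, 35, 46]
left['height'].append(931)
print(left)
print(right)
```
{'width': [7, 4], 'height': [9, 6, 931]}
{'width': [7, 4], 'height': [9, 6, 931], 'depth': [35, 35, 46]}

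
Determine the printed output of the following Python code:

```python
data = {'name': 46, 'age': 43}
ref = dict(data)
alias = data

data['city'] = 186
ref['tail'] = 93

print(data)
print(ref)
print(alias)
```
{'name': 46, 'age': 43, 'city': 186}
{'name': 46, 'age': 43, 'tail': 93}
{'name': 46, 'age': 43, 'city': 186}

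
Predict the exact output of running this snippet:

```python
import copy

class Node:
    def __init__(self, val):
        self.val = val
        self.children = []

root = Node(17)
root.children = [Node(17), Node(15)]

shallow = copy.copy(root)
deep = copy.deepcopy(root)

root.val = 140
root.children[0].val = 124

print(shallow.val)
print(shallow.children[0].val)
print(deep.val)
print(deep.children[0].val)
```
17
124
17
17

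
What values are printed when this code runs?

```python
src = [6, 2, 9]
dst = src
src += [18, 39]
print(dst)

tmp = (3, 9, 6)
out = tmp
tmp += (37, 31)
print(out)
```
[6, 2, 9, 18, 39]
(3, 9, 6)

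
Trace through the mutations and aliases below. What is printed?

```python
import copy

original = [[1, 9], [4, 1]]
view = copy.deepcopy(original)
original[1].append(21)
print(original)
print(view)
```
[[1, 9], [4, 1, 21]]
[[1, 9], [4, 1]]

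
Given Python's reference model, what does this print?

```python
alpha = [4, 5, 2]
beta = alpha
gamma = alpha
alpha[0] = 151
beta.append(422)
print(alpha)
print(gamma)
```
[151, 5, 2, 422]
[151, 5, 2, 422]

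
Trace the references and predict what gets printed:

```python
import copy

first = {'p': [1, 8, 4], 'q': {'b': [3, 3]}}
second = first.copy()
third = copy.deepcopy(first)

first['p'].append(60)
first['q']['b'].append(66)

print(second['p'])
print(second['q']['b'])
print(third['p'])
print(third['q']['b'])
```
[1, 8, 4, 60]
[3, 3, 66]
[1, 8, 4]
[3, 3]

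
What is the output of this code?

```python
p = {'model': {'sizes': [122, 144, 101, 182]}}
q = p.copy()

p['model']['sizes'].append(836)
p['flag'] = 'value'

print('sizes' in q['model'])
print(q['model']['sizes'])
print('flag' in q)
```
True
[122, 144, 101, 182, 836]
False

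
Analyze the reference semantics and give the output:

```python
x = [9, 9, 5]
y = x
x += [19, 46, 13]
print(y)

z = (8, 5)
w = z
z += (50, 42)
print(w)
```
[9, 9, 5, 19, 46, 13]
(8, 5)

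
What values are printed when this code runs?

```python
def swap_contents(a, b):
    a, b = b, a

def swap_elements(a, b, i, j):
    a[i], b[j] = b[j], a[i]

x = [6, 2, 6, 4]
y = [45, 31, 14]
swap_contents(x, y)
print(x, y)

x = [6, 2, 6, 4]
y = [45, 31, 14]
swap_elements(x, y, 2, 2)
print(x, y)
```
[6, 2, 6, 4] [45, 31, 14]
[6, 2, 14, 4] [45, 31, 6]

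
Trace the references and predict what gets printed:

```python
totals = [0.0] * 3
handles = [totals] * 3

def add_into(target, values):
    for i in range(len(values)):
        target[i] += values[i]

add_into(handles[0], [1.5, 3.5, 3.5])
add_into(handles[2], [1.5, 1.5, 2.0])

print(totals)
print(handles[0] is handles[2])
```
[3.0, 5.0, 5.5]
True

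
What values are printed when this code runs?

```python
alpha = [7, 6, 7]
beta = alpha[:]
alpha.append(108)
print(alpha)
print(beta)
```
[7, 6, 7, 108]
[7, 6, 7]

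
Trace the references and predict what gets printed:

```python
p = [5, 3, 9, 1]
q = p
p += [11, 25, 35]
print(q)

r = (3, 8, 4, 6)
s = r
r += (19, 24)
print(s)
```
[5, 3, 9, 1, 11, 25, 35]
(3, 8, 4, 6)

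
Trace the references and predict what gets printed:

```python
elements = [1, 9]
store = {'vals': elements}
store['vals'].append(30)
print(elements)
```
[1, 9, 30]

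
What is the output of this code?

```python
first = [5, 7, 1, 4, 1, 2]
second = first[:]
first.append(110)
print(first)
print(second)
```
[5, 7, 1, 4, 1, 2, 110]
[5, 7, 1, 4, 1, 2]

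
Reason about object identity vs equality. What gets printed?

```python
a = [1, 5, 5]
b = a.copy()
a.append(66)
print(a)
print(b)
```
[1, 5, 5, 66]
[1, 5, 5]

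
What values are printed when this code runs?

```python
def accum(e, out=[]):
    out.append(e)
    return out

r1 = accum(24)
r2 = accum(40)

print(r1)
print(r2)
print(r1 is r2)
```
[24, 40]
[24, 40]
True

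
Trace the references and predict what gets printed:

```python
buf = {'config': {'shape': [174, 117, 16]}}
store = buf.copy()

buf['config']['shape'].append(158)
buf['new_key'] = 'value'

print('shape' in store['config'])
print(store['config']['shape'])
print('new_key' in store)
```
True
[174, 117, 16, 158]
False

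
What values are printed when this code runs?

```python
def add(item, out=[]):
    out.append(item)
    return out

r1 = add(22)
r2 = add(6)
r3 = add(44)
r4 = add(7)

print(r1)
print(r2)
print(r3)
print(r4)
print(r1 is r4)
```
[22, 6, 44, 7]
[22, 6, 44, 7]
[22, 6, 44, 7]
[22, 6, 44, 7]
True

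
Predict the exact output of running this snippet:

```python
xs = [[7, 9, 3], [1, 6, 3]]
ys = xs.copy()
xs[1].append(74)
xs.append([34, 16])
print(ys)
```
[[7, 9, 3], [1, 6, 3, 74]]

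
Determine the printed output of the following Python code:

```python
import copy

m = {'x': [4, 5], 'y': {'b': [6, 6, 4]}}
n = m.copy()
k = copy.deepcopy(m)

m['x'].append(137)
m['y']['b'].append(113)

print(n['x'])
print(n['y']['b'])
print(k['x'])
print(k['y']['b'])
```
[4, 5, 137]
[6, 6, 4, 113]
[4, 5]
[6, 6, 4]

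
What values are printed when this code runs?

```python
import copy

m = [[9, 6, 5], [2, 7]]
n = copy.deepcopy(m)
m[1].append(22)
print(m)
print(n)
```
[[9, 6, 5], [2, 7, 22]]
[[9, 6, 5], [2, 7]]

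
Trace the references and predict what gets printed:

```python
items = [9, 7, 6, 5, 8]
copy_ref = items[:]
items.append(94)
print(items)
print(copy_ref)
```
[9, 7, 6, 5, 8, 94]
[9, 7, 6, 5, 8]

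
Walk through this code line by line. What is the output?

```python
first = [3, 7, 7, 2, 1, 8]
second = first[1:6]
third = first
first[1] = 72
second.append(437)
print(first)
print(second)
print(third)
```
[3, 72, 7, 2, 1, 8]
[7, 7, 2, 1, 8, 437]
[3, 72, 7, 2, 1, 8]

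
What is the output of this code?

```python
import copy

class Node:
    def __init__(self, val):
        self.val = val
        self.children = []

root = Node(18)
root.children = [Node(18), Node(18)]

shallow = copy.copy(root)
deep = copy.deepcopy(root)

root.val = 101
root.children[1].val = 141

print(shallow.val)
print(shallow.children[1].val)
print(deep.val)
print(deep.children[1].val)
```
18
141
18
18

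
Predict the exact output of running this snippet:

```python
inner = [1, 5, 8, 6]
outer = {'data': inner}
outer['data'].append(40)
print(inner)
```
[1, 5, 8, 6, 40]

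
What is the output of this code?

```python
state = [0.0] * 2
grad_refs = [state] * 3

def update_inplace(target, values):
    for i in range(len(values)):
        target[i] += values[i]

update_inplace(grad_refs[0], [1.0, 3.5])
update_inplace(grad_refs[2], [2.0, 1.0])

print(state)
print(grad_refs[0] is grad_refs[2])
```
[3.0, 4.5]
True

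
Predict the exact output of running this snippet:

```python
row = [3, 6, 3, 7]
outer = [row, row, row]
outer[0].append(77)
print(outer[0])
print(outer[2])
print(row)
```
[3, 6, 3, 7, 77]
[3, 6, 3, 7, 77]
[3, 6, 3, 7, 77]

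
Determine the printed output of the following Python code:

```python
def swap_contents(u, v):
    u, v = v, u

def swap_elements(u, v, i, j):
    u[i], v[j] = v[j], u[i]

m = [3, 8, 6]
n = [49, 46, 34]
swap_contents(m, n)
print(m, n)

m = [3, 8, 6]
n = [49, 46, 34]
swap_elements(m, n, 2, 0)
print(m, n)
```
[3, 8, 6] [49, 46, 34]
[3, 8, 49] [6, 46, 34]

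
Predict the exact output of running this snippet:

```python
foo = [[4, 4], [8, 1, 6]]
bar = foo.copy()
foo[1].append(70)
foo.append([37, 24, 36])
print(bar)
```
[[4, 4], [8, 1, 6, 70]]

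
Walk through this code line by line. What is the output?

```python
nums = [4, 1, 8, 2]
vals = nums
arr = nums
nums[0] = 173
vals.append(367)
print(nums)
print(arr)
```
[173, 1, 8, 2, 367]
[173, 1, 8, 2, 367]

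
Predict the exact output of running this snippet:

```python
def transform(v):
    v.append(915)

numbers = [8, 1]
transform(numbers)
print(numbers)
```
[8, 1, 915]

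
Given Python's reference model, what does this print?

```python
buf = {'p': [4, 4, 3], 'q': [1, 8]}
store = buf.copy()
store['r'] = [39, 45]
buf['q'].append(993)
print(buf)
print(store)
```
{'p': [4, 4, 3], 'q': [1, 8, 993]}
{'p': [4, 4, 3], 'q': [1, 8, 993], 'r': [39, 45]}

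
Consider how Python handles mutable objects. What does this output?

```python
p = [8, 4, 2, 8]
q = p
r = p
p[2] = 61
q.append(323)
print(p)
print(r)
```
[8, 4, 61, 8, 323]
[8, 4, 61, 8, 323]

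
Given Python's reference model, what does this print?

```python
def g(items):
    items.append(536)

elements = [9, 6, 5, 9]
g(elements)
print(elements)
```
[9, 6, 5, 9, 536]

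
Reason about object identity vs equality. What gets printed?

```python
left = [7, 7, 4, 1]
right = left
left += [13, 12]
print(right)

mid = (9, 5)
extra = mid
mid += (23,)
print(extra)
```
[7, 7, 4, 1, 13, 12]
(9, 5)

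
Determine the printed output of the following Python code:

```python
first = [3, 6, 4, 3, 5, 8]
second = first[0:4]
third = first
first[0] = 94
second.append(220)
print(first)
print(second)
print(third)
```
[94, 6, 4, 3, 5, 8]
[3, 6, 4, 3, 220]
[94, 6, 4, 3, 5, 8]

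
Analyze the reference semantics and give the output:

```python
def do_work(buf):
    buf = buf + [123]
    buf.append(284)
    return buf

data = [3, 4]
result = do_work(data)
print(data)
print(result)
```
[3, 4]
[3, 4, 123, 284]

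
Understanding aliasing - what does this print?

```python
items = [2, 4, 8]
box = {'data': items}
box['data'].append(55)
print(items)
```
[2, 4, 8, 55]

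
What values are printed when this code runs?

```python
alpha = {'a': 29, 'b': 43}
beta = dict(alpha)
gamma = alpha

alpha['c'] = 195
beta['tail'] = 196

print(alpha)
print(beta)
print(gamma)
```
{'a': 29, 'b': 43, 'c': 195}
{'a': 29, 'b': 43, 'tail': 196}
{'a': 29, 'b': 43, 'c': 195}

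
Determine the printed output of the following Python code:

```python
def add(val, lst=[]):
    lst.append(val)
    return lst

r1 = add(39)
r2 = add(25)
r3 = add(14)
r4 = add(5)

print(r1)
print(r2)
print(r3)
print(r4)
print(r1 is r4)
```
[39, 25, 14, 5]
[39, 25, 14, 5]
[39, 25, 14, 5]
[39, 25, 14, 5]
True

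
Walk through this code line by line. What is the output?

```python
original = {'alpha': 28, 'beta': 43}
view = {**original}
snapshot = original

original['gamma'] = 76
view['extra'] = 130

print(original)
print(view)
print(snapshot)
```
{'alpha': 28, 'beta': 43, 'gamma': 76}
{'alpha': 28, 'beta': 43, 'extra': 130}
{'alpha': 28, 'beta': 43, 'gamma': 76}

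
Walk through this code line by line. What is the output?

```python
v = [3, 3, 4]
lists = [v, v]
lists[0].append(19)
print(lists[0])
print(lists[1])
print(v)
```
[3, 3, 4, 19]
[3, 3, 4, 19]
[3, 3, 4, 19]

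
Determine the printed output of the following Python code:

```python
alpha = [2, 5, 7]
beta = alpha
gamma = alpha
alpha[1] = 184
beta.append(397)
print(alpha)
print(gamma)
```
[2, 184, 7, 397]
[2, 184, 7, 397]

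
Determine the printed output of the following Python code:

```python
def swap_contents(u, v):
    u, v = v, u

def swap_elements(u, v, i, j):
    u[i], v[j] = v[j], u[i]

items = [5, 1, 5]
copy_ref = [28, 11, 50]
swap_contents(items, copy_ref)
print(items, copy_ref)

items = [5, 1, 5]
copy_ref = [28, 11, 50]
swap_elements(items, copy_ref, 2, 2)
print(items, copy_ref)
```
[5, 1, 5] [28, 11, 50]
[5, 1, 50] [28, 11, 5]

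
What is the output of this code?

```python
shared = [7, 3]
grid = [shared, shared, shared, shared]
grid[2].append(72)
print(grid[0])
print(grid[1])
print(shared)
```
[7, 3, 72]
[7, 3, 72]
[7, 3, 72]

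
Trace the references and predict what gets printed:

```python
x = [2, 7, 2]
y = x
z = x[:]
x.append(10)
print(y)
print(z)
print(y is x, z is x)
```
[2, 7, 2, 10]
[2, 7, 2]
True False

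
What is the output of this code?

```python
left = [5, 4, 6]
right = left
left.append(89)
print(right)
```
[5, 4, 6, 89]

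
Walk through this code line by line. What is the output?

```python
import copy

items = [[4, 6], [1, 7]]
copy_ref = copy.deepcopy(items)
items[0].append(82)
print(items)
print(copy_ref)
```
[[4, 6, 82], [1, 7]]
[[4, 6], [1, 7]]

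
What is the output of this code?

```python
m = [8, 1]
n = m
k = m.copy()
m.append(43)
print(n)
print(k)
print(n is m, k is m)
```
[8, 1, 43]
[8, 1]
True False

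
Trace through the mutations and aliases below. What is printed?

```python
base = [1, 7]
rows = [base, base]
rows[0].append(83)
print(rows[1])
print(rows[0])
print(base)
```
[1, 7, 83]
[1, 7, 83]
[1, 7, 83]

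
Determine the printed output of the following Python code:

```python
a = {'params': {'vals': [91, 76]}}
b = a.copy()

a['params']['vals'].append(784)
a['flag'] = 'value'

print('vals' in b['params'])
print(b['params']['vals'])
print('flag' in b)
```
True
[91, 76, 784]
False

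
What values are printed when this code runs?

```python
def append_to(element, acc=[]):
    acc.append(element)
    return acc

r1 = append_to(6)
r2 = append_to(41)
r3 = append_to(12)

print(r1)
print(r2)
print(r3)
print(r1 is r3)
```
[6, 41, 12]
[6, 41, 12]
[6, 41, 12]
True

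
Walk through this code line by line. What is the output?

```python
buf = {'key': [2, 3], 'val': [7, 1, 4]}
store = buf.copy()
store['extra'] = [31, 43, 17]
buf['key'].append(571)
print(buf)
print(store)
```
{'key': [2, 3, 571], 'val': [7, 1, 4]}
{'key': [2, 3, 571], 'val': [7, 1, 4], 'extra': [31, 43, 17]}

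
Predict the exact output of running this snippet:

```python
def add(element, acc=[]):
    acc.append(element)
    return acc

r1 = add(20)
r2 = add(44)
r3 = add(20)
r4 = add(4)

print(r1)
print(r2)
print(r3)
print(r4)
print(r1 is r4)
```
[20, 44, 20, 4]
[20, 44, 20, 4]
[20, 44, 20, 4]
[20, 44, 20, 4]
True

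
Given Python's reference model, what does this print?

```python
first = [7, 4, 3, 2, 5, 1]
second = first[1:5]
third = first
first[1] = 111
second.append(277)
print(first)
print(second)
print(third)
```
[7, 111, 3, 2, 5, 1]
[4, 3, 2, 5, 277]
[7, 111, 3, 2, 5, 1]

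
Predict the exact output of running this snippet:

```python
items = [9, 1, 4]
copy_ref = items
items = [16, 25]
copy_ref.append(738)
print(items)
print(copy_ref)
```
[16, 25]
[9, 1, 4, 738]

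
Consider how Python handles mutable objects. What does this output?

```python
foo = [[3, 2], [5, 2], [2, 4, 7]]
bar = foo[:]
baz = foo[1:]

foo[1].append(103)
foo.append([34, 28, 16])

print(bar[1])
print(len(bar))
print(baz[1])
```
[5, 2, 103]
3
[2, 4, 7]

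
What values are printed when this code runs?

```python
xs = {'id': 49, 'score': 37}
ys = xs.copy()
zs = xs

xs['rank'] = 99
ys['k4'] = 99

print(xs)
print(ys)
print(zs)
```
{'id': 49, 'score': 37, 'rank': 99}
{'id': 49, 'score': 37, 'k4': 99}
{'id': 49, 'score': 37, 'rank': 99}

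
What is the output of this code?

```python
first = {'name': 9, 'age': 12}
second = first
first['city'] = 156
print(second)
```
{'name': 9, 'age': 12, 'city': 156}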